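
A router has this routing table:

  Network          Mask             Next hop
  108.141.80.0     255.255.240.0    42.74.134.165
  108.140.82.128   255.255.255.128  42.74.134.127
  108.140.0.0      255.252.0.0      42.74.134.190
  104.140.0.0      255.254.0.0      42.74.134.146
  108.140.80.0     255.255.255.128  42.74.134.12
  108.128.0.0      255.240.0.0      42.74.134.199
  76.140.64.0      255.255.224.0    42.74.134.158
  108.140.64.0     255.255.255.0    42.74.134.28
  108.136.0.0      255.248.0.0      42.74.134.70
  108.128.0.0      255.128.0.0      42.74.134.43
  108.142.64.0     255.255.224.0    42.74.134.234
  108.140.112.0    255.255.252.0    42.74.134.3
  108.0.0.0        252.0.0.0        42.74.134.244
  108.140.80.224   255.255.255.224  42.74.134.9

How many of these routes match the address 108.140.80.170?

Prefixes containing 108.140.80.170:
  108.0.0.0/6 (108.0.0.0 - 111.255.255.255)
  108.128.0.0/9 (108.128.0.0 - 108.255.255.255)
  108.128.0.0/12 (108.128.0.0 - 108.143.255.255)
  108.136.0.0/13 (108.136.0.0 - 108.143.255.255)
  108.140.0.0/14 (108.140.0.0 - 108.143.255.255)
Total matching entries: 5.

5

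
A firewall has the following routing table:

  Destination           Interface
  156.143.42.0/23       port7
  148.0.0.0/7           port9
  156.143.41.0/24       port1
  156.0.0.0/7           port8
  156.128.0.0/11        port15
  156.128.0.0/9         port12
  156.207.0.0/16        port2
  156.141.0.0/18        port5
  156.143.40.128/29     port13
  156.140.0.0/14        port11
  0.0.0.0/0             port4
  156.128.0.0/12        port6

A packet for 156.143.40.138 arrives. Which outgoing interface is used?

port11

Routes whose prefix contains 156.143.40.138:
  0.0.0.0/0 (default, matches everything) -> port4
  156.0.0.0/7 (156.0.0.0 - 157.255.255.255) -> port8
  156.128.0.0/9 (156.128.0.0 - 156.255.255.255) -> port12
  156.128.0.0/11 (156.128.0.0 - 156.159.255.255) -> port15
  156.128.0.0/12 (156.128.0.0 - 156.143.255.255) -> port6
  156.140.0.0/14 (156.140.0.0 - 156.143.255.255) -> port11
More-specific entries that do NOT match:
  156.143.40.128/29 (156.143.40.128 - 156.143.40.135) does not contain 156.143.40.138
  156.143.41.0/24 (156.143.41.0 - 156.143.41.255) does not contain 156.143.40.138
  156.143.42.0/23 (156.143.42.0 - 156.143.43.255) does not contain 156.143.40.138
  156.141.0.0/18 (156.141.0.0 - 156.141.63.255) does not contain 156.143.40.138
  156.207.0.0/16 (156.207.0.0 - 156.207.255.255) does not contain 156.143.40.138
Longest matching prefix is /14 -> interface port11.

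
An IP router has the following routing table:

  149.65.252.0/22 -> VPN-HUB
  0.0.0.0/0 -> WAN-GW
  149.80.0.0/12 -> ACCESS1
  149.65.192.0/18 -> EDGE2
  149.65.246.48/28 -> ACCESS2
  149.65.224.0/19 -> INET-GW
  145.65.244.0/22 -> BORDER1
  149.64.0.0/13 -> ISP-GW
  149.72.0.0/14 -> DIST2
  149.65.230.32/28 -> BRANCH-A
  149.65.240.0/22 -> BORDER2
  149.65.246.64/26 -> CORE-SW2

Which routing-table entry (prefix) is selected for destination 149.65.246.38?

Entries matching 149.65.246.38:
  0.0.0.0/0 (default, matches everything)
  149.64.0.0/13 (149.64.0.0 - 149.71.255.255)
  149.65.192.0/18 (149.65.192.0 - 149.65.255.255)
  149.65.224.0/19 (149.65.224.0 - 149.65.255.255)
Most specific is 149.65.224.0/19.

149.65.224.0/19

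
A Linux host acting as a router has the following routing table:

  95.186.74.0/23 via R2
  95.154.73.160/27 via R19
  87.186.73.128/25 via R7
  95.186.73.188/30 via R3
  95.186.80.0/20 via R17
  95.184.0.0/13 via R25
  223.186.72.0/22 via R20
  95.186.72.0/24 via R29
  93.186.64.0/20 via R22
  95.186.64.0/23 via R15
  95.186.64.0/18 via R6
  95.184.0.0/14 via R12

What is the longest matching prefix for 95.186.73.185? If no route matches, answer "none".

95.186.64.0/18

Entries matching 95.186.73.185:
  95.184.0.0/13 (95.184.0.0 - 95.191.255.255)
  95.184.0.0/14 (95.184.0.0 - 95.187.255.255)
  95.186.64.0/18 (95.186.64.0 - 95.186.127.255)
Most specific is 95.186.64.0/18.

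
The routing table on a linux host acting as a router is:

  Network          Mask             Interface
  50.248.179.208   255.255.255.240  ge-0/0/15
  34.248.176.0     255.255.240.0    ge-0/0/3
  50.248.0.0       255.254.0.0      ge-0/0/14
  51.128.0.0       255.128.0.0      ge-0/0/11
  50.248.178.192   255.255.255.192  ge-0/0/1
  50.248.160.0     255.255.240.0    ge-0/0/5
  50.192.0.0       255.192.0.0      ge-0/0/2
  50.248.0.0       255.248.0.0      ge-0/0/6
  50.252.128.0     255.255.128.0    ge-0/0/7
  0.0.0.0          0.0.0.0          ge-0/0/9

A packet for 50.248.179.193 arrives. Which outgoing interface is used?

Routes whose prefix contains 50.248.179.193:
  0.0.0.0/0 (default, matches everything) -> ge-0/0/9
  50.192.0.0/10 (50.192.0.0 - 50.255.255.255) -> ge-0/0/2
  50.248.0.0/13 (50.248.0.0 - 50.255.255.255) -> ge-0/0/6
  50.248.0.0/15 (50.248.0.0 - 50.249.255.255) -> ge-0/0/14
More-specific entries that do NOT match:
  50.248.179.208/28 (50.248.179.208 - 50.248.179.223) does not contain 50.248.179.193
  50.248.178.192/26 (50.248.178.192 - 50.248.178.255) does not contain 50.248.179.193
  34.248.176.0/20 (34.248.176.0 - 34.248.191.255) does not contain 50.248.179.193
  50.248.160.0/20 (50.248.160.0 - 50.248.175.255) does not contain 50.248.179.193
  50.252.128.0/17 (50.252.128.0 - 50.252.255.255) does not contain 50.248.179.193
Longest matching prefix is /15 -> interface ge-0/0/14.

ge-0/0/14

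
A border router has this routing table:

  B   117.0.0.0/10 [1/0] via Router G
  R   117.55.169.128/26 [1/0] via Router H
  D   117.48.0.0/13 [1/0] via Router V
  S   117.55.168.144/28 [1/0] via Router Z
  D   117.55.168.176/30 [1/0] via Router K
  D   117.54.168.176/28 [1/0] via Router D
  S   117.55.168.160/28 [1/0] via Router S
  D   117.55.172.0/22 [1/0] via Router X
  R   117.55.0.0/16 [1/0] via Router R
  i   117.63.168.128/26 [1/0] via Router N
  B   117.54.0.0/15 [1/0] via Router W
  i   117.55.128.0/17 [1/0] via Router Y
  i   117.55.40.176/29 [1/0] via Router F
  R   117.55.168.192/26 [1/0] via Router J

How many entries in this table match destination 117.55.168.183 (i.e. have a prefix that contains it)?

Prefixes containing 117.55.168.183:
  117.0.0.0/10 (117.0.0.0 - 117.63.255.255)
  117.48.0.0/13 (117.48.0.0 - 117.55.255.255)
  117.54.0.0/15 (117.54.0.0 - 117.55.255.255)
  117.55.0.0/16 (117.55.0.0 - 117.55.255.255)
  117.55.128.0/17 (117.55.128.0 - 117.55.255.255)
Total matching entries: 5.

5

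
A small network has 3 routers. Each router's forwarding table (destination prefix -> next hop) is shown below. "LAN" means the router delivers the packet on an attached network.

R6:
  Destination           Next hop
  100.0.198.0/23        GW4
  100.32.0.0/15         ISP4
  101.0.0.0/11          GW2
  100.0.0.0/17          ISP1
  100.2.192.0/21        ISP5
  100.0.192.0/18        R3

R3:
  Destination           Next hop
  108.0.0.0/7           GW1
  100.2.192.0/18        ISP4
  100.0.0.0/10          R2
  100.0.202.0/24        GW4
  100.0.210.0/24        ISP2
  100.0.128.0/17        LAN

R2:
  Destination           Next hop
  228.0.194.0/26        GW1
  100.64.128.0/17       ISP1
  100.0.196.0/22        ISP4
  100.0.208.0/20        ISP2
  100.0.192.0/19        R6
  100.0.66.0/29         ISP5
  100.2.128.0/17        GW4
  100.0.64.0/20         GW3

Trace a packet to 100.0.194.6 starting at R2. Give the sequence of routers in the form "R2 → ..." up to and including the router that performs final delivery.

R2 → R6 → R3

At R2: longest match for 100.0.194.6 is 100.0.192.0/19 -> R6
At R6: longest match for 100.0.194.6 is 100.0.192.0/18 -> R3
At R3: longest match for 100.0.194.6 is 100.0.128.0/17 -> LAN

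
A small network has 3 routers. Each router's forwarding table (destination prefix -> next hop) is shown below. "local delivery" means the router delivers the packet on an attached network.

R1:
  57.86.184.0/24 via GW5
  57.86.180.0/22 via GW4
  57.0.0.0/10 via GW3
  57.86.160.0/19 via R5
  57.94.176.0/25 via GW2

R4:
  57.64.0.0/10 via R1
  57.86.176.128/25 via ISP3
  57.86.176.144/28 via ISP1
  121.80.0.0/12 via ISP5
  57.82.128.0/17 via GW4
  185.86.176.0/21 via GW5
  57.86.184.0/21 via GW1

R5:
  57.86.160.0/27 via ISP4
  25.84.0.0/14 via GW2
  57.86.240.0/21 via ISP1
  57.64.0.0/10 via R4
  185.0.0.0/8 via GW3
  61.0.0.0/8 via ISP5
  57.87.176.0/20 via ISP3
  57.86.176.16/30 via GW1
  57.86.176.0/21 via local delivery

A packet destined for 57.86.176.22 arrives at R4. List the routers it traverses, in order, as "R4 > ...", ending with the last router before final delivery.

R4 > R1 > R5

At R4: longest match for 57.86.176.22 is 57.64.0.0/10 -> R1
At R1: longest match for 57.86.176.22 is 57.86.160.0/19 -> R5
At R5: longest match for 57.86.176.22 is 57.86.176.0/21 -> local delivery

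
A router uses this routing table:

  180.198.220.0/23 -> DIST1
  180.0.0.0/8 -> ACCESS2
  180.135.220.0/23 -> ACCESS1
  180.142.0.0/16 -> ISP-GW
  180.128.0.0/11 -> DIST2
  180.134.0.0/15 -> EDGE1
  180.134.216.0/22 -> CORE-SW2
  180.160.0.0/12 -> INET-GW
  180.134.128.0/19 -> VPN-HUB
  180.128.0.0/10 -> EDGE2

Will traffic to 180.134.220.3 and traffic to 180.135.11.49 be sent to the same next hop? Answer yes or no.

yes

180.134.220.3: longest match 180.134.0.0/15 -> EDGE1
180.135.11.49: longest match 180.134.0.0/15 -> EDGE1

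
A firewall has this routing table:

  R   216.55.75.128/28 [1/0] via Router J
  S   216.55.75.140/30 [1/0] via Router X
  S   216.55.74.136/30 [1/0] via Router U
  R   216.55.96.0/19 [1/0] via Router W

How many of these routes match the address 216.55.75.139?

Prefixes containing 216.55.75.139:
  216.55.75.128/28 (216.55.75.128 - 216.55.75.143)
Total matching entries: 1.

1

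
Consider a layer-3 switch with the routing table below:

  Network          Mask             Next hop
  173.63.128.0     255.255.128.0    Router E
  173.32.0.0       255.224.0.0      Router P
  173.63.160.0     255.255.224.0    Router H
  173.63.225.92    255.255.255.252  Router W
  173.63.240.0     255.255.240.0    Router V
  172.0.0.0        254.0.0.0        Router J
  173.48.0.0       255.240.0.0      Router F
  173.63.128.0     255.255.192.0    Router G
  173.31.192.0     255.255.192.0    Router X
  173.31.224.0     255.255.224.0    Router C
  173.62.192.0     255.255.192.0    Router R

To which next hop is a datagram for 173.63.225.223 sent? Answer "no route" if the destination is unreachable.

Routes whose prefix contains 173.63.225.223:
  172.0.0.0/7 (172.0.0.0 - 173.255.255.255) -> Router J
  173.32.0.0/11 (173.32.0.0 - 173.63.255.255) -> Router P
  173.48.0.0/12 (173.48.0.0 - 173.63.255.255) -> Router F
  173.63.128.0/17 (173.63.128.0 - 173.63.255.255) -> Router E
More-specific entries that do NOT match:
  173.63.225.92/30 (173.63.225.92 - 173.63.225.95) does not contain 173.63.225.223
  173.63.240.0/20 (173.63.240.0 - 173.63.255.255) does not contain 173.63.225.223
  173.63.160.0/19 (173.63.160.0 - 173.63.191.255) does not contain 173.63.225.223
  173.31.224.0/19 (173.31.224.0 - 173.31.255.255) does not contain 173.63.225.223
  173.63.128.0/18 (173.63.128.0 - 173.63.191.255) does not contain 173.63.225.223
  173.31.192.0/18 (173.31.192.0 - 173.31.255.255) does not contain 173.63.225.223
  173.62.192.0/18 (173.62.192.0 - 173.62.255.255) does not contain 173.63.225.223
Longest matching prefix is /17 -> next hop Router E.

Router E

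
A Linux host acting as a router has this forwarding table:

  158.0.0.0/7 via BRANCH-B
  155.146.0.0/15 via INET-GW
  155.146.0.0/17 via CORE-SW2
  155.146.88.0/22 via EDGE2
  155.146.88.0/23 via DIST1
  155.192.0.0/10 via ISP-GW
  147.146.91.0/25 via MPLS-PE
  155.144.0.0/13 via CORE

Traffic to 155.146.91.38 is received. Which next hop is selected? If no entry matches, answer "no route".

EDGE2

Routes whose prefix contains 155.146.91.38:
  155.144.0.0/13 (155.144.0.0 - 155.151.255.255) -> CORE
  155.146.0.0/15 (155.146.0.0 - 155.147.255.255) -> INET-GW
  155.146.0.0/17 (155.146.0.0 - 155.146.127.255) -> CORE-SW2
  155.146.88.0/22 (155.146.88.0 - 155.146.91.255) -> EDGE2
More-specific entries that do NOT match:
  147.146.91.0/25 (147.146.91.0 - 147.146.91.127) does not contain 155.146.91.38
  155.146.88.0/23 (155.146.88.0 - 155.146.89.255) does not contain 155.146.91.38
Longest matching prefix is /22 -> next hop EDGE2.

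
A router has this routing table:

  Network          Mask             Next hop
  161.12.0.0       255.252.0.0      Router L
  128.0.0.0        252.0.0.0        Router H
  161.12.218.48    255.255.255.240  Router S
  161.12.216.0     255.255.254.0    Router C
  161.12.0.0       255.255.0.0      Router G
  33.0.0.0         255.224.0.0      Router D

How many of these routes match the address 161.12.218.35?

Prefixes containing 161.12.218.35:
  161.12.0.0/14 (161.12.0.0 - 161.15.255.255)
  161.12.0.0/16 (161.12.0.0 - 161.12.255.255)
Total matching entries: 2.

2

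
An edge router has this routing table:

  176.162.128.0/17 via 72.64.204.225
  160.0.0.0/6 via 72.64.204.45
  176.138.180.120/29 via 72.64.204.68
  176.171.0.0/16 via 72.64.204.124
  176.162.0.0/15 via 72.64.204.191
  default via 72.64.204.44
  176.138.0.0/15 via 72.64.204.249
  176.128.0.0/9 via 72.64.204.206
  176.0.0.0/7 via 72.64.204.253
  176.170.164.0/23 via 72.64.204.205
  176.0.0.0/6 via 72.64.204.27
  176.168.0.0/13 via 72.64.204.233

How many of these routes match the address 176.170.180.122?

5

Prefixes containing 176.170.180.122:
  0.0.0.0/0 (default, matches everything)
  176.0.0.0/6 (176.0.0.0 - 179.255.255.255)
  176.0.0.0/7 (176.0.0.0 - 177.255.255.255)
  176.128.0.0/9 (176.128.0.0 - 176.255.255.255)
  176.168.0.0/13 (176.168.0.0 - 176.175.255.255)
Total matching entries: 5.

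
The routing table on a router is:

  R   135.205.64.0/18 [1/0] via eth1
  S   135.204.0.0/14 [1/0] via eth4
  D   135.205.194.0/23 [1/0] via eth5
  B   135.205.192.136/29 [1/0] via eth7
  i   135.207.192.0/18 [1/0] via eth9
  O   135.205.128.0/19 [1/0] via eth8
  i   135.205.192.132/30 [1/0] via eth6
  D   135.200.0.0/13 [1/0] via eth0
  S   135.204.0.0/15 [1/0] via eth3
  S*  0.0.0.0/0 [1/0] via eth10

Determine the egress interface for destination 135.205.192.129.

eth3

Routes whose prefix contains 135.205.192.129:
  0.0.0.0/0 (default, matches everything) -> eth10
  135.200.0.0/13 (135.200.0.0 - 135.207.255.255) -> eth0
  135.204.0.0/14 (135.204.0.0 - 135.207.255.255) -> eth4
  135.204.0.0/15 (135.204.0.0 - 135.205.255.255) -> eth3
More-specific entries that do NOT match:
  135.205.192.132/30 (135.205.192.132 - 135.205.192.135) does not contain 135.205.192.129
  135.205.192.136/29 (135.205.192.136 - 135.205.192.143) does not contain 135.205.192.129
  135.205.194.0/23 (135.205.194.0 - 135.205.195.255) does not contain 135.205.192.129
  135.205.128.0/19 (135.205.128.0 - 135.205.159.255) does not contain 135.205.192.129
  135.205.64.0/18 (135.205.64.0 - 135.205.127.255) does not contain 135.205.192.129
  135.207.192.0/18 (135.207.192.0 - 135.207.255.255) does not contain 135.205.192.129
Longest matching prefix is /15 -> interface eth3.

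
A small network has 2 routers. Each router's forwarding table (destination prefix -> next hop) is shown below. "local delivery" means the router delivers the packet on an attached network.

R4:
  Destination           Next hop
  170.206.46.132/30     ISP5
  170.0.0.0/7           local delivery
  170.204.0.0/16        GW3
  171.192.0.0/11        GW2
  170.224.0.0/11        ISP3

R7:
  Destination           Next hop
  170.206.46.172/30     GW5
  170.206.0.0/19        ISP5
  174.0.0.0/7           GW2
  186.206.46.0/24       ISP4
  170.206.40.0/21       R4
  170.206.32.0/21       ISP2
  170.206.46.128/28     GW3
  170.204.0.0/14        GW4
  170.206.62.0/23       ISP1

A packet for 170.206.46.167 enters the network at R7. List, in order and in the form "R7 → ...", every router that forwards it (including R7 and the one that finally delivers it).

R7 → R4

At R7: longest match for 170.206.46.167 is 170.206.40.0/21 -> R4
At R4: longest match for 170.206.46.167 is 170.0.0.0/7 -> local delivery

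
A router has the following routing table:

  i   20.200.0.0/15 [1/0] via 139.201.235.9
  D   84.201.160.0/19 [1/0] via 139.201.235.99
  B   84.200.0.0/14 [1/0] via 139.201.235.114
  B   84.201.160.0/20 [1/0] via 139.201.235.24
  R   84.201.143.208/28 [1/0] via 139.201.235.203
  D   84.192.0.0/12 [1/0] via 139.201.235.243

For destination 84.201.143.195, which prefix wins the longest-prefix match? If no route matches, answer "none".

Entries matching 84.201.143.195:
  84.192.0.0/12 (84.192.0.0 - 84.207.255.255)
  84.200.0.0/14 (84.200.0.0 - 84.203.255.255)
Most specific is 84.200.0.0/14.

84.200.0.0/14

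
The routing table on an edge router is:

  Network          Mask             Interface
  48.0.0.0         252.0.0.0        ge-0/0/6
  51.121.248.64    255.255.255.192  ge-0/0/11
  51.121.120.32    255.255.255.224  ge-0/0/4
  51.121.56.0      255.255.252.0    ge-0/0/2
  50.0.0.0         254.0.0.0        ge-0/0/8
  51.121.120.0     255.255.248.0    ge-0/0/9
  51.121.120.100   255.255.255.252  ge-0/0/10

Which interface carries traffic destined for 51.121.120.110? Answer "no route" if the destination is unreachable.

Routes whose prefix contains 51.121.120.110:
  48.0.0.0/6 (48.0.0.0 - 51.255.255.255) -> ge-0/0/6
  50.0.0.0/7 (50.0.0.0 - 51.255.255.255) -> ge-0/0/8
  51.121.120.0/21 (51.121.120.0 - 51.121.127.255) -> ge-0/0/9
More-specific entries that do NOT match:
  51.121.120.100/30 (51.121.120.100 - 51.121.120.103) does not contain 51.121.120.110
  51.121.120.32/27 (51.121.120.32 - 51.121.120.63) does not contain 51.121.120.110
  51.121.248.64/26 (51.121.248.64 - 51.121.248.127) does not contain 51.121.120.110
  51.121.56.0/22 (51.121.56.0 - 51.121.59.255) does not contain 51.121.120.110
Longest matching prefix is /21 -> interface ge-0/0/9.

ge-0/0/9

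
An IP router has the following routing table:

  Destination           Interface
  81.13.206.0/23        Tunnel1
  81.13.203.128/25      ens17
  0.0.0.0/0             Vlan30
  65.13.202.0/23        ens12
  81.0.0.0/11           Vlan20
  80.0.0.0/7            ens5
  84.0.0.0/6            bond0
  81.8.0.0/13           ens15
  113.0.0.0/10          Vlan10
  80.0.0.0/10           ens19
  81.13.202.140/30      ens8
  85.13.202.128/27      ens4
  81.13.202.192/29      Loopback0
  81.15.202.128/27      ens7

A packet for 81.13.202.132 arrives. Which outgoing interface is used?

ens15

Routes whose prefix contains 81.13.202.132:
  0.0.0.0/0 (default, matches everything) -> Vlan30
  80.0.0.0/7 (80.0.0.0 - 81.255.255.255) -> ens5
  81.0.0.0/11 (81.0.0.0 - 81.31.255.255) -> Vlan20
  81.8.0.0/13 (81.8.0.0 - 81.15.255.255) -> ens15
More-specific entries that do NOT match:
  81.13.202.140/30 (81.13.202.140 - 81.13.202.143) does not contain 81.13.202.132
  81.13.202.192/29 (81.13.202.192 - 81.13.202.199) does not contain 81.13.202.132
  85.13.202.128/27 (85.13.202.128 - 85.13.202.159) does not contain 81.13.202.132
  81.15.202.128/27 (81.15.202.128 - 81.15.202.159) does not contain 81.13.202.132
  81.13.203.128/25 (81.13.203.128 - 81.13.203.255) does not contain 81.13.202.132
  81.13.206.0/23 (81.13.206.0 - 81.13.207.255) does not contain 81.13.202.132
  65.13.202.0/23 (65.13.202.0 - 65.13.203.255) does not contain 81.13.202.132
Longest matching prefix is /13 -> interface ens15.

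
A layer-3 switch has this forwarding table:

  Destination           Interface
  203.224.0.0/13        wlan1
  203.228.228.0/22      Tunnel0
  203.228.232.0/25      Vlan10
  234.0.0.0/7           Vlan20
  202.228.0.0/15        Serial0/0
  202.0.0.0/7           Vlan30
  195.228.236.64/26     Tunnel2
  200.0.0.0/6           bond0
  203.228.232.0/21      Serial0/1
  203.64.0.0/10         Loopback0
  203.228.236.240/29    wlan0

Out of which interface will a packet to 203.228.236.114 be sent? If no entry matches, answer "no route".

Routes whose prefix contains 203.228.236.114:
  200.0.0.0/6 (200.0.0.0 - 203.255.255.255) -> bond0
  202.0.0.0/7 (202.0.0.0 - 203.255.255.255) -> Vlan30
  203.224.0.0/13 (203.224.0.0 - 203.231.255.255) -> wlan1
  203.228.232.0/21 (203.228.232.0 - 203.228.239.255) -> Serial0/1
More-specific entries that do NOT match:
  203.228.236.240/29 (203.228.236.240 - 203.228.236.247) does not contain 203.228.236.114
  195.228.236.64/26 (195.228.236.64 - 195.228.236.127) does not contain 203.228.236.114
  203.228.232.0/25 (203.228.232.0 - 203.228.232.127) does not contain 203.228.236.114
  203.228.228.0/22 (203.228.228.0 - 203.228.231.255) does not contain 203.228.236.114
Longest matching prefix is /21 -> interface Serial0/1.

Serial0/1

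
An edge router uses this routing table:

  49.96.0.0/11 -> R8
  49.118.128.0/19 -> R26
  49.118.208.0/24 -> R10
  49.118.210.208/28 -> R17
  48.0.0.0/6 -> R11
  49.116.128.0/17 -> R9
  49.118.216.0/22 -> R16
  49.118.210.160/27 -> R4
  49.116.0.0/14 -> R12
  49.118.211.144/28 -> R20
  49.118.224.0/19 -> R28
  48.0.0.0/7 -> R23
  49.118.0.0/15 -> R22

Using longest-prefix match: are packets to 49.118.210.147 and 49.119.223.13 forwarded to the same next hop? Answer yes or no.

yes

49.118.210.147: longest match 49.118.0.0/15 -> R22
49.119.223.13: longest match 49.118.0.0/15 -> R22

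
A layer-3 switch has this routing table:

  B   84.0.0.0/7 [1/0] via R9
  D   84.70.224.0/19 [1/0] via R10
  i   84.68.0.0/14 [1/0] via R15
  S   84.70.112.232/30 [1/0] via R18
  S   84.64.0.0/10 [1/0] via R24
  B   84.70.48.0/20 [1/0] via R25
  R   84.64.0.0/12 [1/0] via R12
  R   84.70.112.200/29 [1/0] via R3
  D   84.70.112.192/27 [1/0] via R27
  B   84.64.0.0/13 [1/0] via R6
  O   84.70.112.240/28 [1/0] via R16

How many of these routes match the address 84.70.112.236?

Prefixes containing 84.70.112.236:
  84.0.0.0/7 (84.0.0.0 - 85.255.255.255)
  84.64.0.0/10 (84.64.0.0 - 84.127.255.255)
  84.64.0.0/12 (84.64.0.0 - 84.79.255.255)
  84.64.0.0/13 (84.64.0.0 - 84.71.255.255)
  84.68.0.0/14 (84.68.0.0 - 84.71.255.255)
Total matching entries: 5.

5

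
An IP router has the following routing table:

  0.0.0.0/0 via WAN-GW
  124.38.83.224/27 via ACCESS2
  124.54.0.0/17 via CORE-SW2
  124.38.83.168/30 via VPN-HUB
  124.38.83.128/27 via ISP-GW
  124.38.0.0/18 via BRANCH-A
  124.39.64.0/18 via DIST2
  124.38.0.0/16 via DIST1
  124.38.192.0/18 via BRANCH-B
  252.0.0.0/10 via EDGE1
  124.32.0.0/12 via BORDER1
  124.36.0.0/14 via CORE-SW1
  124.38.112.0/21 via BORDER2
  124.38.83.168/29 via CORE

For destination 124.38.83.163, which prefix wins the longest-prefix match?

Entries matching 124.38.83.163:
  0.0.0.0/0 (default, matches everything)
  124.32.0.0/12 (124.32.0.0 - 124.47.255.255)
  124.36.0.0/14 (124.36.0.0 - 124.39.255.255)
  124.38.0.0/16 (124.38.0.0 - 124.38.255.255)
Most specific is 124.38.0.0/16.

124.38.0.0/16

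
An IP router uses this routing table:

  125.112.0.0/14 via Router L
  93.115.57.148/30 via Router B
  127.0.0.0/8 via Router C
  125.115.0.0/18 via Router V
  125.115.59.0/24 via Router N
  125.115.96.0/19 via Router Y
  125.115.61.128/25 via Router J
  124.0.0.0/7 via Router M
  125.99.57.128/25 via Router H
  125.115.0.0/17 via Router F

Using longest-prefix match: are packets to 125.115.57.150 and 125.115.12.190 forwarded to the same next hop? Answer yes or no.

125.115.57.150: longest match 125.115.0.0/18 -> Router V
125.115.12.190: longest match 125.115.0.0/18 -> Router V

yes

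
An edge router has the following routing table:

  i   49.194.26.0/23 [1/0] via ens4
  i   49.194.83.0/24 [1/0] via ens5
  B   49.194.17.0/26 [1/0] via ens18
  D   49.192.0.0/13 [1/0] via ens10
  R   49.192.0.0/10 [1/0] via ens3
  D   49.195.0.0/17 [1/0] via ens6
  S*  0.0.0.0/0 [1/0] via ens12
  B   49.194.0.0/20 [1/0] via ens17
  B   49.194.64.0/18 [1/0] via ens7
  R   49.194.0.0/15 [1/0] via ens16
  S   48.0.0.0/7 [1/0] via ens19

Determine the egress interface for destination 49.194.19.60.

ens16

Routes whose prefix contains 49.194.19.60:
  0.0.0.0/0 (default, matches everything) -> ens12
  48.0.0.0/7 (48.0.0.0 - 49.255.255.255) -> ens19
  49.192.0.0/10 (49.192.0.0 - 49.255.255.255) -> ens3
  49.192.0.0/13 (49.192.0.0 - 49.199.255.255) -> ens10
  49.194.0.0/15 (49.194.0.0 - 49.195.255.255) -> ens16
More-specific entries that do NOT match:
  49.194.17.0/26 (49.194.17.0 - 49.194.17.63) does not contain 49.194.19.60
  49.194.83.0/24 (49.194.83.0 - 49.194.83.255) does not contain 49.194.19.60
  49.194.26.0/23 (49.194.26.0 - 49.194.27.255) does not contain 49.194.19.60
  49.194.0.0/20 (49.194.0.0 - 49.194.15.255) does not contain 49.194.19.60
  49.194.64.0/18 (49.194.64.0 - 49.194.127.255) does not contain 49.194.19.60
  49.195.0.0/17 (49.195.0.0 - 49.195.127.255) does not contain 49.194.19.60
Longest matching prefix is /15 -> interface ens16.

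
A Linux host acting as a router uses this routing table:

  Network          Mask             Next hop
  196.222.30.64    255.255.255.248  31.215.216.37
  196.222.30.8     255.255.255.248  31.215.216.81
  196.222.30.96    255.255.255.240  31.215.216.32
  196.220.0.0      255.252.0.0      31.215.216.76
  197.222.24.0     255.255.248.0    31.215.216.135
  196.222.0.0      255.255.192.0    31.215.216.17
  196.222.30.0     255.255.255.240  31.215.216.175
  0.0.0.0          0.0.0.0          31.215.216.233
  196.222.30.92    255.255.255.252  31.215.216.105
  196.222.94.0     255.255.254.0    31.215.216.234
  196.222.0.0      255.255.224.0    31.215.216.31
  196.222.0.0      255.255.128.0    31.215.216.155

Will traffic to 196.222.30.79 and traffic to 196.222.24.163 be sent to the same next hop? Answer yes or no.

yes

196.222.30.79: longest match 196.222.0.0/19 -> 31.215.216.31
196.222.24.163: longest match 196.222.0.0/19 -> 31.215.216.31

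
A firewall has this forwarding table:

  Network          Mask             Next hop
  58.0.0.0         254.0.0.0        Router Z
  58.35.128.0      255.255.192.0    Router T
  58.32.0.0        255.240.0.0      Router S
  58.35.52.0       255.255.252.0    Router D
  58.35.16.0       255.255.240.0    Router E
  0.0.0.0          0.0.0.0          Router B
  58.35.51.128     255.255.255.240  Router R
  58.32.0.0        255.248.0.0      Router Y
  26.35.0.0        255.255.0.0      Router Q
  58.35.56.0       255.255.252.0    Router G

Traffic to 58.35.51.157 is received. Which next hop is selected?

Router Y

Routes whose prefix contains 58.35.51.157:
  0.0.0.0/0 (default, matches everything) -> Router B
  58.0.0.0/7 (58.0.0.0 - 59.255.255.255) -> Router Z
  58.32.0.0/12 (58.32.0.0 - 58.47.255.255) -> Router S
  58.32.0.0/13 (58.32.0.0 - 58.39.255.255) -> Router Y
More-specific entries that do NOT match:
  58.35.51.128/28 (58.35.51.128 - 58.35.51.143) does not contain 58.35.51.157
  58.35.52.0/22 (58.35.52.0 - 58.35.55.255) does not contain 58.35.51.157
  58.35.56.0/22 (58.35.56.0 - 58.35.59.255) does not contain 58.35.51.157
  58.35.16.0/20 (58.35.16.0 - 58.35.31.255) does not contain 58.35.51.157
  58.35.128.0/18 (58.35.128.0 - 58.35.191.255) does not contain 58.35.51.157
  26.35.0.0/16 (26.35.0.0 - 26.35.255.255) does not contain 58.35.51.157
Longest matching prefix is /13 -> next hop Router Y.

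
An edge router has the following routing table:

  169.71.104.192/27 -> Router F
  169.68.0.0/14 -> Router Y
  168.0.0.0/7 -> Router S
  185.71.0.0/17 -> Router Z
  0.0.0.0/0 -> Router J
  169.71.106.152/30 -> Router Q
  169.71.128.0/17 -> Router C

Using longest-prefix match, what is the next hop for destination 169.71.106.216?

Router Y

Routes whose prefix contains 169.71.106.216:
  0.0.0.0/0 (default, matches everything) -> Router J
  168.0.0.0/7 (168.0.0.0 - 169.255.255.255) -> Router S
  169.68.0.0/14 (169.68.0.0 - 169.71.255.255) -> Router Y
More-specific entries that do NOT match:
  169.71.106.152/30 (169.71.106.152 - 169.71.106.155) does not contain 169.71.106.216
  169.71.104.192/27 (169.71.104.192 - 169.71.104.223) does not contain 169.71.106.216
  185.71.0.0/17 (185.71.0.0 - 185.71.127.255) does not contain 169.71.106.216
  169.71.128.0/17 (169.71.128.0 - 169.71.255.255) does not contain 169.71.106.216
Longest matching prefix is /14 -> next hop Router Y.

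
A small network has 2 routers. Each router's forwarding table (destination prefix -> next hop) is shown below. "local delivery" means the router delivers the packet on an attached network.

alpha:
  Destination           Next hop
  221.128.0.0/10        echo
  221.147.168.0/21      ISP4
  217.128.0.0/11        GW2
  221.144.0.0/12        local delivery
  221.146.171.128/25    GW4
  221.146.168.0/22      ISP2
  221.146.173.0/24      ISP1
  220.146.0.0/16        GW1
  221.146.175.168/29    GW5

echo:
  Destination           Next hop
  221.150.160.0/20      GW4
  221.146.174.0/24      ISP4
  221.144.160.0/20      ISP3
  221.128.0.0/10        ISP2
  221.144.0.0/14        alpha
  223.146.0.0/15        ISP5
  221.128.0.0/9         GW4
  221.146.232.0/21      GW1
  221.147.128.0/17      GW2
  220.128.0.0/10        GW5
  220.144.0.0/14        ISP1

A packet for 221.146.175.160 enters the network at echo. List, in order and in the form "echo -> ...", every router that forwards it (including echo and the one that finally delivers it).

At echo: longest match for 221.146.175.160 is 221.144.0.0/14 -> alpha
At alpha: longest match for 221.146.175.160 is 221.144.0.0/12 -> local delivery

echo -> alpha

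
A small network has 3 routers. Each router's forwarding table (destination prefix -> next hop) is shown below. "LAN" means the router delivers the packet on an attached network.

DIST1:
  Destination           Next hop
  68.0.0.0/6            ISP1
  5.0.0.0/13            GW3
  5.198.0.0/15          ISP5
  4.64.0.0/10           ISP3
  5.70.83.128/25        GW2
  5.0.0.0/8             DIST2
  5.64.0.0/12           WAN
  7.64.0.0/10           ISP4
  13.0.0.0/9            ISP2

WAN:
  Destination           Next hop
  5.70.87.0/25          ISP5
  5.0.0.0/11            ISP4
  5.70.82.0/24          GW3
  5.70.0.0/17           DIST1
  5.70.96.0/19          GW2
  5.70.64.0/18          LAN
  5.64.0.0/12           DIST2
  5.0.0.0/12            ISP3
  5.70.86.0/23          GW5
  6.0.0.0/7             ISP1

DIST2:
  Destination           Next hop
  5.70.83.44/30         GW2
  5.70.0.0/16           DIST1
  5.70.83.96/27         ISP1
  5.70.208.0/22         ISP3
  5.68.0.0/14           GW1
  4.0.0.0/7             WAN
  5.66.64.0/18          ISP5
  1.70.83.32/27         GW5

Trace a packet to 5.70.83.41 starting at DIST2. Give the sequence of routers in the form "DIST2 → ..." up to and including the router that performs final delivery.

At DIST2: longest match for 5.70.83.41 is 5.70.0.0/16 -> DIST1
At DIST1: longest match for 5.70.83.41 is 5.64.0.0/12 -> WAN
At WAN: longest match for 5.70.83.41 is 5.70.64.0/18 -> LAN

DIST2 → DIST1 → WAN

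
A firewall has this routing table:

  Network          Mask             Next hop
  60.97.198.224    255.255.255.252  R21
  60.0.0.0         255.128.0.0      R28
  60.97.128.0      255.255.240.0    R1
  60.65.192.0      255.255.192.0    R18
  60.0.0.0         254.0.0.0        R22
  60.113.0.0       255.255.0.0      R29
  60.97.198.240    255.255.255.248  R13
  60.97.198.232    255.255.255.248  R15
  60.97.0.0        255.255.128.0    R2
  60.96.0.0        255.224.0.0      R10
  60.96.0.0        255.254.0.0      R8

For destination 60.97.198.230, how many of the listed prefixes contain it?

Prefixes containing 60.97.198.230:
  60.0.0.0/7 (60.0.0.0 - 61.255.255.255)
  60.0.0.0/9 (60.0.0.0 - 60.127.255.255)
  60.96.0.0/11 (60.96.0.0 - 60.127.255.255)
  60.96.0.0/15 (60.96.0.0 - 60.97.255.255)
Total matching entries: 4.

4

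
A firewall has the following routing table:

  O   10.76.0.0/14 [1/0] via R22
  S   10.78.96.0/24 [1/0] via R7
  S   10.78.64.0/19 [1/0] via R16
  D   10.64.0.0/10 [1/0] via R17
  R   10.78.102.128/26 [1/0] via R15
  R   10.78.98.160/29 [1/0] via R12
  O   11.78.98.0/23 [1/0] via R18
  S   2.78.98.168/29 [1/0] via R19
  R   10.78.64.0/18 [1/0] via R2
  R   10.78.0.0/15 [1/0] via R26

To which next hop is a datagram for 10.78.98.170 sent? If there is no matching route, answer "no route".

Routes whose prefix contains 10.78.98.170:
  10.64.0.0/10 (10.64.0.0 - 10.127.255.255) -> R17
  10.76.0.0/14 (10.76.0.0 - 10.79.255.255) -> R22
  10.78.0.0/15 (10.78.0.0 - 10.79.255.255) -> R26
  10.78.64.0/18 (10.78.64.0 - 10.78.127.255) -> R2
More-specific entries that do NOT match:
  10.78.98.160/29 (10.78.98.160 - 10.78.98.167) does not contain 10.78.98.170
  2.78.98.168/29 (2.78.98.168 - 2.78.98.175) does not contain 10.78.98.170
  10.78.102.128/26 (10.78.102.128 - 10.78.102.191) does not contain 10.78.98.170
  10.78.96.0/24 (10.78.96.0 - 10.78.96.255) does not contain 10.78.98.170
  11.78.98.0/23 (11.78.98.0 - 11.78.99.255) does not contain 10.78.98.170
  10.78.64.0/19 (10.78.64.0 - 10.78.95.255) does not contain 10.78.98.170
Longest matching prefix is /18 -> next hop R2.

R2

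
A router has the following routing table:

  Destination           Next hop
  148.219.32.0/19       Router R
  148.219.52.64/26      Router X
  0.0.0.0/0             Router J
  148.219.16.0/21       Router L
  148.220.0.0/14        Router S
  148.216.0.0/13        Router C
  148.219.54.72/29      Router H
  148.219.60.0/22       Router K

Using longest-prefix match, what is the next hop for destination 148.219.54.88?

Router R

Routes whose prefix contains 148.219.54.88:
  0.0.0.0/0 (default, matches everything) -> Router J
  148.216.0.0/13 (148.216.0.0 - 148.223.255.255) -> Router C
  148.219.32.0/19 (148.219.32.0 - 148.219.63.255) -> Router R
More-specific entries that do NOT match:
  148.219.54.72/29 (148.219.54.72 - 148.219.54.79) does not contain 148.219.54.88
  148.219.52.64/26 (148.219.52.64 - 148.219.52.127) does not contain 148.219.54.88
  148.219.60.0/22 (148.219.60.0 - 148.219.63.255) does not contain 148.219.54.88
  148.219.16.0/21 (148.219.16.0 - 148.219.23.255) does not contain 148.219.54.88
Longest matching prefix is /19 -> next hop Router R.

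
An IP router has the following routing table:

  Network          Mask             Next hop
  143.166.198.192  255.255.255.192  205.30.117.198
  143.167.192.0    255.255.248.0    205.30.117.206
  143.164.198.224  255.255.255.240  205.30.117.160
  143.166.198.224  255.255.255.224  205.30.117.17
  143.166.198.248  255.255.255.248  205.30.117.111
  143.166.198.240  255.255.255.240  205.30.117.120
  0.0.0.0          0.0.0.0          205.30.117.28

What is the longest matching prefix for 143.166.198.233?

Entries matching 143.166.198.233:
  0.0.0.0/0 (default, matches everything)
  143.166.198.192/26 (143.166.198.192 - 143.166.198.255)
  143.166.198.224/27 (143.166.198.224 - 143.166.198.255)
Most specific is 143.166.198.224/27.

143.166.198.224/27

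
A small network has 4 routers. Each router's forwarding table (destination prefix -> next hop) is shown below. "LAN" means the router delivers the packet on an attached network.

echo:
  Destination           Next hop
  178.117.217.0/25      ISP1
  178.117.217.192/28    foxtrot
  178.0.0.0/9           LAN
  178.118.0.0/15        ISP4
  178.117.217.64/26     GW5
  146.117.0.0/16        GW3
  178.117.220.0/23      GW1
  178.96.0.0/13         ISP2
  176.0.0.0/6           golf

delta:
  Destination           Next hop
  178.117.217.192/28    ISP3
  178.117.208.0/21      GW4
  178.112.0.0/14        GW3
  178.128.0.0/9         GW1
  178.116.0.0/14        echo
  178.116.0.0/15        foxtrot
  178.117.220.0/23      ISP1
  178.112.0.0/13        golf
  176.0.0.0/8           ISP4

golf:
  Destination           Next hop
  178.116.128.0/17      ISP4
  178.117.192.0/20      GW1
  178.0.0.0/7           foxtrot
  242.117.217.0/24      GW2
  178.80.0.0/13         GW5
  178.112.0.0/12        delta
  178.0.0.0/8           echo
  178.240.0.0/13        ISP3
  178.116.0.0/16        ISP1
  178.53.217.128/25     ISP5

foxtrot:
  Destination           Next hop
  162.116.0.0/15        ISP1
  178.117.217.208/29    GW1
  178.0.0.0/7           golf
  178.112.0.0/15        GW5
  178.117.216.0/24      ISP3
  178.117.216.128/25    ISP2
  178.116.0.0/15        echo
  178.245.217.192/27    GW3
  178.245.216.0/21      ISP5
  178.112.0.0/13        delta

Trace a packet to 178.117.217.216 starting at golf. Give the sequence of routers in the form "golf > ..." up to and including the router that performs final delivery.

At golf: longest match for 178.117.217.216 is 178.112.0.0/12 -> delta
At delta: longest match for 178.117.217.216 is 178.116.0.0/15 -> foxtrot
At foxtrot: longest match for 178.117.217.216 is 178.116.0.0/15 -> echo
At echo: longest match for 178.117.217.216 is 178.0.0.0/9 -> LAN

golf > delta > foxtrot > echo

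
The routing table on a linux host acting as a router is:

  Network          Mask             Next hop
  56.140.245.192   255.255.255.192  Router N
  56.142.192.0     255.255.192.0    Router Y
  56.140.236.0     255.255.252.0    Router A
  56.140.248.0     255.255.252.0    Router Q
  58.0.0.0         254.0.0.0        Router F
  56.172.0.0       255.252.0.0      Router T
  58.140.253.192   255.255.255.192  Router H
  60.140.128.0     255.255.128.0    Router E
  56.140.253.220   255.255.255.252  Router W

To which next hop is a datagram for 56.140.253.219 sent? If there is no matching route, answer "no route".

No entry's prefix contains 56.140.253.219; there is no default route.

no route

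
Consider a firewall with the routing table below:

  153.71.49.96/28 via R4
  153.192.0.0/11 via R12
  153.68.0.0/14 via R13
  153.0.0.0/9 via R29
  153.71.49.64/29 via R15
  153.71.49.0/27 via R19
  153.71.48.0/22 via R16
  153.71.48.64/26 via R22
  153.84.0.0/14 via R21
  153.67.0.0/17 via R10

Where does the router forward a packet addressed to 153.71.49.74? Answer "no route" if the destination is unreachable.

R16

Routes whose prefix contains 153.71.49.74:
  153.0.0.0/9 (153.0.0.0 - 153.127.255.255) -> R29
  153.68.0.0/14 (153.68.0.0 - 153.71.255.255) -> R13
  153.71.48.0/22 (153.71.48.0 - 153.71.51.255) -> R16
More-specific entries that do NOT match:
  153.71.49.64/29 (153.71.49.64 - 153.71.49.71) does not contain 153.71.49.74
  153.71.49.96/28 (153.71.49.96 - 153.71.49.111) does not contain 153.71.49.74
  153.71.49.0/27 (153.71.49.0 - 153.71.49.31) does not contain 153.71.49.74
  153.71.48.64/26 (153.71.48.64 - 153.71.48.127) does not contain 153.71.49.74
Longest matching prefix is /22 -> next hop R16.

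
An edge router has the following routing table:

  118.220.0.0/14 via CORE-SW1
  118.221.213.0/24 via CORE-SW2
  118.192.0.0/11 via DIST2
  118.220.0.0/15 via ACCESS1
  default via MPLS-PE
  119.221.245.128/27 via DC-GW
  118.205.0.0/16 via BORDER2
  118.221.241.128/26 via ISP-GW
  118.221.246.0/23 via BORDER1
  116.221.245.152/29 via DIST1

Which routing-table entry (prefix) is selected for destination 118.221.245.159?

118.220.0.0/15

Entries matching 118.221.245.159:
  0.0.0.0/0 (default, matches everything)
  118.192.0.0/11 (118.192.0.0 - 118.223.255.255)
  118.220.0.0/14 (118.220.0.0 - 118.223.255.255)
  118.220.0.0/15 (118.220.0.0 - 118.221.255.255)
Most specific is 118.220.0.0/15.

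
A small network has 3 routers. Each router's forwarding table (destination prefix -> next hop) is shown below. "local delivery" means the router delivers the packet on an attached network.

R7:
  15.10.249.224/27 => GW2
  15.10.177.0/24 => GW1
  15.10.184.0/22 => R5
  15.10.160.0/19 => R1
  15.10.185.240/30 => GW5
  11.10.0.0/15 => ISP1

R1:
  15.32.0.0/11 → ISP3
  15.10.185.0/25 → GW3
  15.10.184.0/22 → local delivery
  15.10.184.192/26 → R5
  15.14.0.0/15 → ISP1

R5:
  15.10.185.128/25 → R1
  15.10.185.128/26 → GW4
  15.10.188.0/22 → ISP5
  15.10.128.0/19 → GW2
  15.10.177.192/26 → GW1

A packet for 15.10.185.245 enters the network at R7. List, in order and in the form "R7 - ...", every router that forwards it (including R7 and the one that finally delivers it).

R7 - R5 - R1

At R7: longest match for 15.10.185.245 is 15.10.184.0/22 -> R5
At R5: longest match for 15.10.185.245 is 15.10.185.128/25 -> R1
At R1: longest match for 15.10.185.245 is 15.10.184.0/22 -> local delivery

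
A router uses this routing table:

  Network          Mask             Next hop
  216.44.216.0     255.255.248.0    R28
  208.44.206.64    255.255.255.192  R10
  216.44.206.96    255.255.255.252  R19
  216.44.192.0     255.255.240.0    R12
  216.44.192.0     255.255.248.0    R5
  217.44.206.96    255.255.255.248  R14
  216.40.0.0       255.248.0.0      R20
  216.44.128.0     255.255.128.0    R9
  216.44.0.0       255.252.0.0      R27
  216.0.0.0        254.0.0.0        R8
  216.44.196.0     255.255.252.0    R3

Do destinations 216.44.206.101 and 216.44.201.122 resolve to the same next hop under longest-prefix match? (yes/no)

yes

216.44.206.101: longest match 216.44.192.0/20 -> R12
216.44.201.122: longest match 216.44.192.0/20 -> R12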